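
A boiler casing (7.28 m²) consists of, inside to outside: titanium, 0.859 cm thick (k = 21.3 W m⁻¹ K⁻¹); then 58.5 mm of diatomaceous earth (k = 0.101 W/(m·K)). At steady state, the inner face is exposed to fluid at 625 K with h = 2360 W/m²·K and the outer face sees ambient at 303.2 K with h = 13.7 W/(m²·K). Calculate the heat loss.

Q = 3.59 kW

Series thermal resistances, inner to outer:
  R_conv,in = 1/(hA) = 1/(2360·7.28) = 5.820×10^-5 K/W
  R_titanium = L/(kA) = 0.00859/(21.3·7.28) = 5.540×10^-5 K/W
  R_diatomaceous earth = L/(kA) = 0.0585/(0.101·7.28) = 0.07956 K/W
  R_conv,out = 1/(hA) = 1/(13.7·7.28) = 0.01003 K/W
ΣR = 5.820×10^-5 + 5.540×10^-5 + 0.07956 + 0.01003 = 0.08970 K/W
Q = ΔT/ΣR = (625 K − 303.2 K)/0.08970 = 3590 W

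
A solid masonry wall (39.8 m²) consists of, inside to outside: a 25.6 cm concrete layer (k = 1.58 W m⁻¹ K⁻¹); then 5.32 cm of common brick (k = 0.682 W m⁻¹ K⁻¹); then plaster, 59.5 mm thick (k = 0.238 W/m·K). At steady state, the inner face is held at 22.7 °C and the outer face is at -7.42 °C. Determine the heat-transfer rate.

Series thermal resistances, inner to outer:
  R_concrete = L/(kA) = 0.256/(1.58·39.8) = 0.004071 K/W
  R_common brick = L/(kA) = 0.0532/(0.682·39.8) = 0.001960 K/W
  R_plaster = L/(kA) = 0.0595/(0.238·39.8) = 0.006281 K/W
ΣR = 0.004071 + 0.001960 + 0.006281 = 0.01231 K/W
Q = ΔT/ΣR = (22.7 °C − -7.42 °C)/0.01231 = 2450 W

Q = 2450 W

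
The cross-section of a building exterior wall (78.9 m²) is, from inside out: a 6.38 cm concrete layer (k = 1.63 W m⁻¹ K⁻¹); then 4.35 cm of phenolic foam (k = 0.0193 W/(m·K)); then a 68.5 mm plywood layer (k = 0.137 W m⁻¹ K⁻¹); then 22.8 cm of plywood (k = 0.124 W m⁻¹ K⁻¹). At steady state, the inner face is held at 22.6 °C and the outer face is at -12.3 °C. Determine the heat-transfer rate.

Resistance network (inner→outer):
  R_concrete = L/(kA) = 0.0638/(1.63·78.9) = 4.961×10^-4 K/W
  R_phenolic foam = L/(kA) = 0.0435/(0.0193·78.9) = 0.02857 K/W
  R_plywood = L/(kA) = 0.0685/(0.137·78.9) = 0.006337 K/W
  R_plywood = L/(kA) = 0.228/(0.124·78.9) = 0.02330 K/W
ΣR = 4.961×10^-4 + 0.02857 + 0.006337 + 0.02330 = 0.05870 K/W
Q = ΔT/ΣR = (22.6 °C − -12.3 °C)/0.05870 = 595 W

Q = 595 W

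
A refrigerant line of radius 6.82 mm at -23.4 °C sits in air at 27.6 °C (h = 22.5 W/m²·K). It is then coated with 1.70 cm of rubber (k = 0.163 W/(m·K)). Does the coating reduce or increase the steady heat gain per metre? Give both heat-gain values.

Critical radius for a cylinder: r_cr = k/h = 0.00724 m = 0.724 cm.
Outer radius after coating: r₂ = 0.00682 + 0.0170 = 0.02382 m.
r₁ < r_cr < r₂: heat gain rises to a maximum at r_cr then falls. Whether the coating helps depends on whether Q(r₂) has dropped back below Q(r₁).
Bare: R = 1/(2πr₁h) = 1.037 m·K/W; Q = 51/1.037 = 49.2 W/m.
Coated: R = R_cond + R_conv = 1.518 m·K/W; Q = 51/1.518 = 33.6 W/m.

reduces: 49.2 → 33.6 W/m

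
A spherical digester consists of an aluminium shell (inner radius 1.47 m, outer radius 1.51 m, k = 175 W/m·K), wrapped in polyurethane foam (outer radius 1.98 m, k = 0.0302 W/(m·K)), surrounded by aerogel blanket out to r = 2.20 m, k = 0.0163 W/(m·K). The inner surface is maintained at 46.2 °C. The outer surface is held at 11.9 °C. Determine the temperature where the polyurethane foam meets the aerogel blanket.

T = 24.7 °C

Resistance network (inner→outer):
  R_aluminium = (1/1.47 − 1/1.51)/(4πk) = 0.01802/(4π·175) = 8.194×10^-6 K/W
  R_polyurethane foam = (1/1.51 − 1/1.98)/(4πk) = 0.1572/(4π·0.0302) = 0.4142 K/W
  R_aerogel blanket = (1/1.98 − 1/2.20)/(4πk) = 0.05051/(4π·0.0163) = 0.2466 K/W
ΣR = 8.194×10^-6 + 0.4142 + 0.2466 = 0.6608 K/W
Q = ΔT/ΣR = (46.2 °C − 11.9 °C)/0.6608 = 51.91 W
From the inner boundary to the polyurethane foam/aerogel blanket interface, ΣR_partial = 0.4142 K/W.
T_interface = T_in − Q·ΣR_partial = 46.2 °C − (51.91)(0.4142) = 24.7 °C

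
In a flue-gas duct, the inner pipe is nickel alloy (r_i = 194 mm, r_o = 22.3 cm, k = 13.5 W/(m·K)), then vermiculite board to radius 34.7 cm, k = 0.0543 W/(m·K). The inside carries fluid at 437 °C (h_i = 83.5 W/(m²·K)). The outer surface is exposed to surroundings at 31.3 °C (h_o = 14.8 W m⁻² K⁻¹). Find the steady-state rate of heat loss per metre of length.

Q' = 303 W/m

Series thermal resistances, inner to outer:
  R'_conv,in = 1/(2πr h) = 1/(2π·0.194·83.5) = 0.009825 m·K/W
  R'_nickel alloy = ln(0.223/0.194)/(2πk) = 0.1393/(2π·13.5) = 0.001642 m·K/W
  R'_vermiculite board = ln(0.347/0.223)/(2πk) = 0.4422/(2π·0.0543) = 1.296 m·K/W
  R'_conv,out = 1/(2πr h) = 1/(2π·0.347·14.8) = 0.03099 m·K/W
ΣR = 0.009825 + 0.001642 + 1.296 + 0.03099 = 1.338 m·K/W
Q' = ΔT/ΣR = (437 °C − 31.3 °C)/1.338 = 303 W/m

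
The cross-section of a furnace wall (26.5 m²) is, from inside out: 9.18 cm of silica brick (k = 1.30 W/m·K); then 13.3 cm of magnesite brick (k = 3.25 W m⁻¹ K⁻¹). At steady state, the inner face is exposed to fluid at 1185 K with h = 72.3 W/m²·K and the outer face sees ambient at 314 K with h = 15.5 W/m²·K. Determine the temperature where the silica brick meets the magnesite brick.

Series thermal resistances, inner to outer:
  R_conv,in = 1/(hA) = 1/(72.3·26.5) = 5.219×10^-4 K/W
  R_silica brick = L/(kA) = 0.0918/(1.30·26.5) = 0.002665 K/W
  R_magnesite brick = L/(kA) = 0.133/(3.25·26.5) = 0.001544 K/W
  R_conv,out = 1/(hA) = 1/(15.5·26.5) = 0.002435 K/W
ΣR = 5.219×10^-4 + 0.002665 + 0.001544 + 0.002435 = 0.007166 K/W
Q = ΔT/ΣR = (1185 K − 314 K)/0.007166 = 1.215×10^5 W
From the inner boundary to the silica brick/magnesite brick interface, ΣR_partial = 0.003187 K/W.
T_interface = T_in − Q·ΣR_partial = 1185 K − (1.215×10^5)(0.003187) = 798 K

T = 798 K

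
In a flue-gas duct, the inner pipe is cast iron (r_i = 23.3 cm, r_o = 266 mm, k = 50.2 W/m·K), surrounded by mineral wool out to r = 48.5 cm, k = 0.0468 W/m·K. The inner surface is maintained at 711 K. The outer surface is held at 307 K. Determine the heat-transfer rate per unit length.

Q' = 198 W/m

Series thermal resistances, inner to outer:
  R'_cast iron = ln(0.266/0.233)/(2πk) = 0.1325/(2π·50.2) = 4.199×10^-4 m·K/W
  R'_mineral wool = ln(0.485/0.266)/(2πk) = 0.6007/(2π·0.0468) = 2.043 m·K/W
ΣR = 4.199×10^-4 + 2.043 = 2.043 m·K/W
Q' = ΔT/ΣR = (711 K − 307 K)/2.043 = 198 W/m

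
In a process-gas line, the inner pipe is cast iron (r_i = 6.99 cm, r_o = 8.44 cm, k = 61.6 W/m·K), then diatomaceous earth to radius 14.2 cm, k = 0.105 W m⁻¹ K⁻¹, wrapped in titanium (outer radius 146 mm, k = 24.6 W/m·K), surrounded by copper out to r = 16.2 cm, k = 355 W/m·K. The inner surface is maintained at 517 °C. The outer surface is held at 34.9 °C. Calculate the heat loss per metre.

Resistance network (inner→outer):
  R'_cast iron = ln(0.0844/0.0699)/(2πk) = 0.1885/(2π·61.6) = 4.870×10^-4 m·K/W
  R'_diatomaceous earth = ln(0.142/0.0844)/(2πk) = 0.5203/(2π·0.105) = 0.7886 m·K/W
  R'_titanium = ln(0.146/0.142)/(2πk) = 0.02778/(2π·24.6) = 1.797×10^-4 m·K/W
  R'_copper = ln(0.162/0.146)/(2πk) = 0.1040/(2π·355) = 4.662×10^-5 m·K/W
ΣR = 4.870×10^-4 + 0.7886 + 1.797×10^-4 + 4.662×10^-5 = 0.7893 m·K/W
Q' = ΔT/ΣR = (517 °C − 34.9 °C)/0.7893 = 611 W/m

Q' = 611 W/m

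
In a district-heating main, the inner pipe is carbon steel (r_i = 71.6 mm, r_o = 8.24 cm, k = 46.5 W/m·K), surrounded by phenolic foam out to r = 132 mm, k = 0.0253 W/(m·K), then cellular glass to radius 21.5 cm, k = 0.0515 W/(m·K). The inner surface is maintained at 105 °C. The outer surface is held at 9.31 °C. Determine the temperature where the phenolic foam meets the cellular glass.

T = 41.6 °C

Resistance network (inner→outer):
  R'_carbon steel = ln(0.0824/0.0716)/(2πk) = 0.1405/(2π·46.5) = 4.809×10^-4 m·K/W
  R'_phenolic foam = ln(0.132/0.0824)/(2πk) = 0.4712/(2π·0.0253) = 2.964 m·K/W
  R'_cellular glass = ln(0.215/0.132)/(2πk) = 0.4878/(2π·0.0515) = 1.508 m·K/W
ΣR = 4.809×10^-4 + 2.964 + 1.508 = 4.472 m·K/W
Q' = ΔT/ΣR = (105 °C − 9.31 °C)/4.472 = 21.40 W/m
From the inner boundary to the phenolic foam/cellular glass interface, ΣR_partial = 2.964 m·K/W.
T_interface = T_in − Q'·ΣR_partial = 105 °C − (21.40)(2.964) = 41.6 °C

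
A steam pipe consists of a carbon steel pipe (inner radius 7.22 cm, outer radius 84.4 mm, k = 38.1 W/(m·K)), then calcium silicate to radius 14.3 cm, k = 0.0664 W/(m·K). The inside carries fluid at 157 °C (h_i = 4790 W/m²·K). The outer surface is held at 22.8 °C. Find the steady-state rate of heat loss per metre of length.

Series thermal resistances, inner to outer:
  R'_conv,in = 1/(2πr h) = 1/(2π·0.0722·4790) = 4.602×10^-4 m·K/W
  R'_carbon steel = ln(0.0844/0.0722)/(2πk) = 0.1561/(2π·38.1) = 6.522×10^-4 m·K/W
  R'_calcium silicate = ln(0.143/0.0844)/(2πk) = 0.5273/(2π·0.0664) = 1.264 m·K/W
ΣR = 4.602×10^-4 + 6.522×10^-4 + 1.264 = 1.265 m·K/W
Q' = ΔT/ΣR = (157 °C − 22.8 °C)/1.265 = 106 W/m

Q' = 106 W/m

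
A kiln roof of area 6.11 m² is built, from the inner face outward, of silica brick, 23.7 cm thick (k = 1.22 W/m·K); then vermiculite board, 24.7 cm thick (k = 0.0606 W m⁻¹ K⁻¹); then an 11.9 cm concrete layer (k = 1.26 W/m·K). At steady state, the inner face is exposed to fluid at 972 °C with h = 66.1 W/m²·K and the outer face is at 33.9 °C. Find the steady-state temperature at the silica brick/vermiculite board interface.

T = 927 °C

Series thermal resistances, inner to outer:
  R_conv,in = 1/(hA) = 1/(66.1·6.11) = 0.002476 K/W
  R_silica brick = L/(kA) = 0.237/(1.22·6.11) = 0.03179 K/W
  R_vermiculite board = L/(kA) = 0.247/(0.0606·6.11) = 0.6671 K/W
  R_concrete = L/(kA) = 0.119/(1.26·6.11) = 0.01546 K/W
ΣR = 0.002476 + 0.03179 + 0.6671 + 0.01546 = 0.7168 K/W
Q = ΔT/ΣR = (972 °C − 33.9 °C)/0.7168 = 1309 W
From the inner boundary to the silica brick/vermiculite board interface, ΣR_partial = 0.03427 K/W.
T_interface = T_in − Q·ΣR_partial = 972 °C − (1309)(0.03427) = 927 °C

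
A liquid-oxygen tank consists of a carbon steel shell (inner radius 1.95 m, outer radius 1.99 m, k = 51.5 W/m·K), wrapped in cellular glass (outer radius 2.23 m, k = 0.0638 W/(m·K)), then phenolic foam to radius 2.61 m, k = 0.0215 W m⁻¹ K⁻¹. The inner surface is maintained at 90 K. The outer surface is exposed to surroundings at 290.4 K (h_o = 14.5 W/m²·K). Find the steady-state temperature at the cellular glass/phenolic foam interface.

Series thermal resistances, inner to outer:
  R_carbon steel = (1/1.95 − 1/1.99)/(4πk) = 0.01031/(4π·51.5) = 1.593×10^-5 K/W
  R_cellular glass = (1/1.99 − 1/2.23)/(4πk) = 0.05408/(4π·0.0638) = 0.06746 K/W
  R_phenolic foam = (1/2.23 − 1/2.61)/(4πk) = 0.06529/(4π·0.0215) = 0.2417 K/W
  R_conv,out = 1/(4πr²h) = 1/(4π·2.61²·14.5) = 8.056×10^-4 K/W
ΣR = 1.593×10^-5 + 0.06746 + 0.2417 + 8.056×10^-4 = 0.3100 K/W
Q = ΔT/ΣR = (90 K − 290.4 K)/0.3100 = -646.5 W
From the inner boundary to the cellular glass/phenolic foam interface, ΣR_partial = 0.06748 K/W.
T_interface = T_in − Q·ΣR_partial = 90 K − (-646.5)(0.06748) = 134 K

T = 134 K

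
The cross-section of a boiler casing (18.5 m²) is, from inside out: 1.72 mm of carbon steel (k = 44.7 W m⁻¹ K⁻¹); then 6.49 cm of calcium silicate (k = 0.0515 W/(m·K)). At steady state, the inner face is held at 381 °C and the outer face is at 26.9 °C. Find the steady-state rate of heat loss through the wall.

Q = 5.20 kW

Treat each layer as a resistance in series:
  R_carbon steel = L/(kA) = 0.00172/(44.7·18.5) = 2.080×10^-6 K/W
  R_calcium silicate = L/(kA) = 0.0649/(0.0515·18.5) = 0.06812 K/W
ΣR = 2.080×10^-6 + 0.06812 = 0.06812 K/W
Q = ΔT/ΣR = (381 °C − 26.9 °C)/0.06812 = 5200 W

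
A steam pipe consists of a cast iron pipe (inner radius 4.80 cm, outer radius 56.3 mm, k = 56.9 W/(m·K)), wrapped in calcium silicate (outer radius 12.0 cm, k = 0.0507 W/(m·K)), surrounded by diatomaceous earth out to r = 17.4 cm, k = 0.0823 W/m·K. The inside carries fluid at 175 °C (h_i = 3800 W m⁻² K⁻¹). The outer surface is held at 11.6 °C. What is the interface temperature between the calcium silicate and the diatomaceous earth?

Treat each layer as a resistance in series:
  R'_conv,in = 1/(2πr h) = 1/(2π·0.0480·3800) = 8.726×10^-4 m·K/W
  R'_cast iron = ln(0.0563/0.0480)/(2πk) = 0.1595/(2π·56.9) = 4.461×10^-4 m·K/W
  R'_calcium silicate = ln(0.120/0.0563)/(2πk) = 0.7568/(2π·0.0507) = 2.376 m·K/W
  R'_diatomaceous earth = ln(0.174/0.120)/(2πk) = 0.3716/(2π·0.0823) = 0.7185 m·K/W
ΣR = 8.726×10^-4 + 4.461×10^-4 + 2.376 + 0.7185 = 3.096 m·K/W
Q' = ΔT/ΣR = (175 °C − 11.6 °C)/3.096 = 52.78 W/m
From the inner boundary to the calcium silicate/diatomaceous earth interface, ΣR_partial = 2.377 m·K/W.
T_interface = T_in − Q'·ΣR_partial = 175 °C − (52.78)(2.377) = 49.5 °C

T = 49.5 °C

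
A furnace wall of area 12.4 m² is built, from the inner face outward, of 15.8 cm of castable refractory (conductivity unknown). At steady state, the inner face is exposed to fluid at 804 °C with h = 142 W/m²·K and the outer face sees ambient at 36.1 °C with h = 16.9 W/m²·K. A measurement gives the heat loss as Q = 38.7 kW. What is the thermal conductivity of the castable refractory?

k = 0.879 W/m·K

ΣR = ΔT/Q = |804 − 36.1|/38700 = 0.01984 K/W
Known resistances:
  R_conv,in = 1/(hA) = 1/(142·12.4) = 5.679×10^-4 K/W
  R_conv,out = 1/(hA) = 1/(16.9·12.4) = 0.004772 K/W
R_castable refractory = ΣR − ΣR_known = 0.01984 − 0.005340 = 0.01450 K/W
L/(kA) = 0.01450 ⇒ k = 0.158/(0.01450·12.4) = 0.879 W/m·K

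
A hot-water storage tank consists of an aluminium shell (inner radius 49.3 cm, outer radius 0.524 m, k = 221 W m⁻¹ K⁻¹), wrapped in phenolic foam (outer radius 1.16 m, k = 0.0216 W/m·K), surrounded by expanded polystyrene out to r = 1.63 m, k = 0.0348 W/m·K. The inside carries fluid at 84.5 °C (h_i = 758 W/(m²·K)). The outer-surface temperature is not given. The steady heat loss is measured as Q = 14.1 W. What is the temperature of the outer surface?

Series resistances:
  R_conv,in = 1/(4πr²h) = 1/(4π·0.493²·758) = 4.319×10^-4 K/W
  R_aluminium = (1/0.493 − 1/0.524)/(4πk) = 0.1200/(4π·221) = 4.321×10^-5 K/W
  R_phenolic foam = (1/0.524 − 1/1.16)/(4πk) = 1.046/(4π·0.0216) = 3.855 K/W
  R_expanded polystyrene = (1/1.16 − 1/1.63)/(4πk) = 0.2486/(4π·0.0348) = 0.5684 K/W
ΣR = 4.424 K/W
ΔT = Q·ΣR = 14.1 × 4.424 = 62.38 K
Heat flows outward, so T_out = T_in − ΔT = 84.5 − 62.38 = 22.1 °C

T_out = 22.1 °C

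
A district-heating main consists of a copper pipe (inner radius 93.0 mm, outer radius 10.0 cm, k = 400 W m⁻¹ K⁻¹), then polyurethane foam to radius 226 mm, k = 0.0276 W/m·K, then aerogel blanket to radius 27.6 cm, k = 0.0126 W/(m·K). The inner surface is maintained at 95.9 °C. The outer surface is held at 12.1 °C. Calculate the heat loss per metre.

Series thermal resistances, inner to outer:
  R'_copper = ln(0.100/0.0930)/(2πk) = 0.07257/(2π·400) = 2.887×10^-5 m·K/W
  R'_polyurethane foam = ln(0.226/0.100)/(2πk) = 0.8154/(2π·0.0276) = 4.702 m·K/W
  R'_aerogel blanket = ln(0.276/0.226)/(2πk) = 0.1999/(2π·0.0126) = 2.525 m·K/W
ΣR = 2.887×10^-5 + 4.702 + 2.525 = 7.227 m·K/W
Q' = ΔT/ΣR = (95.9 °C − 12.1 °C)/7.227 = 11.6 W/m

Q' = 11.6 W/m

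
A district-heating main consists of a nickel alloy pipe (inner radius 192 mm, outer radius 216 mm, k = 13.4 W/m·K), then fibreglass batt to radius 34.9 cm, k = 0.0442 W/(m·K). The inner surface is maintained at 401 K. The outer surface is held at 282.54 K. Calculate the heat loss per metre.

Series thermal resistances, inner to outer:
  R'_nickel alloy = ln(0.216/0.192)/(2πk) = 0.1178/(2π·13.4) = 0.001399 m·K/W
  R'_fibreglass batt = ln(0.349/0.216)/(2πk) = 0.4798/(2π·0.0442) = 1.728 m·K/W
ΣR = 0.001399 + 1.728 = 1.729 m·K/W
Q' = ΔT/ΣR = (401 K − 282.54 K)/1.729 = 68.5 W/m

Q' = 68.5 W/m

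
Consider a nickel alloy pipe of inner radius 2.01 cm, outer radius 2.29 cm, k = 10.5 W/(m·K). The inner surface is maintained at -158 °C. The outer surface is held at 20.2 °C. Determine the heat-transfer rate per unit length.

Q' = 90100 W/m

Q' = 2πk·ΔT/ln(r₂/r₁) = 2π × 10.5 × 178.2 / ln(0.0229/0.0201) = 90100 W/m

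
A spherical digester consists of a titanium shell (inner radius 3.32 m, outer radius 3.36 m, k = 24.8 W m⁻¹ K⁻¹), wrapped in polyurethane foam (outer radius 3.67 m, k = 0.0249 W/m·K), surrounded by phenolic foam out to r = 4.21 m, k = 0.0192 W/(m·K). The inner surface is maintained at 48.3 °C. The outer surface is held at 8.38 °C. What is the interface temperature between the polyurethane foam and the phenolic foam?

Treat each layer as a resistance in series:
  R_titanium = (1/3.32 − 1/3.36)/(4πk) = 0.003586/(4π·24.8) = 1.151×10^-5 K/W
  R_polyurethane foam = (1/3.36 − 1/3.67)/(4πk) = 0.02514/(4π·0.0249) = 0.08034 K/W
  R_phenolic foam = (1/3.67 − 1/4.21)/(4πk) = 0.03495/(4π·0.0192) = 0.1449 K/W
ΣR = 1.151×10^-5 + 0.08034 + 0.1449 = 0.2253 K/W
Q = ΔT/ΣR = (48.3 °C − 8.38 °C)/0.2253 = 177.2 W
From the inner boundary to the polyurethane foam/phenolic foam interface, ΣR_partial = 0.08035 K/W.
T_interface = T_in − Q·ΣR_partial = 48.3 °C − (177.2)(0.08035) = 34.1 °C

T = 34.1 °C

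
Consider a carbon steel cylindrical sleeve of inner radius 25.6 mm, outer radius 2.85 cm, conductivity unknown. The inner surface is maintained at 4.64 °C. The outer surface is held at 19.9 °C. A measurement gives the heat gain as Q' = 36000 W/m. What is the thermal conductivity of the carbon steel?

k = 40.3 W/m·K

ΣR = ΔT/Q' = |4.64 − 19.9|/36000 = 4.239×10^-4 m·K/W
ln(r₂/r₁)/(2πk) = 4.239×10^-4 ⇒ k = 0.1073/(2π·4.239×10^-4) = 40.3 W/m·K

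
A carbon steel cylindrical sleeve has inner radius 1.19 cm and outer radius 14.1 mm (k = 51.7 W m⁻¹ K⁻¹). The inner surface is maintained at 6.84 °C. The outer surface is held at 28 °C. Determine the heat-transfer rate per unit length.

Q' = 40.5 kW/m

Q' = 2πk·ΔT/ln(r₂/r₁) = 2π × 51.7 × 21.16 / ln(0.0141/0.0119) = 40500 W/m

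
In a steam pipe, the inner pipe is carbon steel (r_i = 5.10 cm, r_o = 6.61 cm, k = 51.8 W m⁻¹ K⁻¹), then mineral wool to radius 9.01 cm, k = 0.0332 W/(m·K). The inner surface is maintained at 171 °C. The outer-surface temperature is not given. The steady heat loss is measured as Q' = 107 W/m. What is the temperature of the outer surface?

Sum the resistances:
  R'_carbon steel = ln(0.0661/0.0510)/(2πk) = 0.2593/(2π·51.8) = 7.968×10^-4 m·K/W
  R'_mineral wool = ln(0.0901/0.0661)/(2πk) = 0.3098/(2π·0.0332) = 1.485 m·K/W
ΣR = 1.486 m·K/W
ΔT = Q'·ΣR = 107 × 1.486 = 159.0 K
Heat flows outward, so T_out = T_in − ΔT = 171 − 159.0 = 12.0 °C

T_out = 12.0 °C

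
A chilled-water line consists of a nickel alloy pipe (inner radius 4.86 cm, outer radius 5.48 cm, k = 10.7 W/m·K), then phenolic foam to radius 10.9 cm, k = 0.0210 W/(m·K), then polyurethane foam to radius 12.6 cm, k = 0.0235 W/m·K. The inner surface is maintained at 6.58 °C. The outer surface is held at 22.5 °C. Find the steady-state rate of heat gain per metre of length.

Series thermal resistances, inner to outer:
  R'_nickel alloy = ln(0.0548/0.0486)/(2πk) = 0.1201/(2π·10.7) = 0.001786 m·K/W
  R'_phenolic foam = ln(0.109/0.0548)/(2πk) = 0.6877/(2π·0.0210) = 5.212 m·K/W
  R'_polyurethane foam = ln(0.126/0.109)/(2πk) = 0.1449/(2π·0.0235) = 0.9816 m·K/W
ΣR = 0.001786 + 5.212 + 0.9816 = 6.195 m·K/W
Q' = ΔT/ΣR = (6.58 °C − 22.5 °C)/6.195 = -2.57 W/m
(Negative Q' ⇒ heat flows inward; heat gain = 2.57 W/m.)

Q' = 2.57 W/m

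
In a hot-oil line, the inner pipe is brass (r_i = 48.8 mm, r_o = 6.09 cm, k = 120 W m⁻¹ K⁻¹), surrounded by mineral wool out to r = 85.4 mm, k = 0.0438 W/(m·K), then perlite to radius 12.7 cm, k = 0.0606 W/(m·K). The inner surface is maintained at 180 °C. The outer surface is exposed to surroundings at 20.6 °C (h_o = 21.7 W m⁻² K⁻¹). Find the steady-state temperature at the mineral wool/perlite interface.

Resistance network (inner→outer):
  R'_brass = ln(0.0609/0.0488)/(2πk) = 0.2215/(2π·120) = 2.938×10^-4 m·K/W
  R'_mineral wool = ln(0.0854/0.0609)/(2πk) = 0.3381/(2π·0.0438) = 1.229 m·K/W
  R'_perlite = ln(0.127/0.0854)/(2πk) = 0.3968/(2π·0.0606) = 1.042 m·K/W
  R'_conv,out = 1/(2πr h) = 1/(2π·0.127·21.7) = 0.05775 m·K/W
ΣR = 2.938×10^-4 + 1.229 + 1.042 + 0.05775 = 2.329 m·K/W
Q' = ΔT/ΣR = (180 °C − 20.6 °C)/2.329 = 68.44 W/m
From the inner boundary to the mineral wool/perlite interface, ΣR_partial = 1.229 m·K/W.
T_interface = T_in − Q'·ΣR_partial = 180 °C − (68.44)(1.229) = 95.9 °C

T = 95.9 °C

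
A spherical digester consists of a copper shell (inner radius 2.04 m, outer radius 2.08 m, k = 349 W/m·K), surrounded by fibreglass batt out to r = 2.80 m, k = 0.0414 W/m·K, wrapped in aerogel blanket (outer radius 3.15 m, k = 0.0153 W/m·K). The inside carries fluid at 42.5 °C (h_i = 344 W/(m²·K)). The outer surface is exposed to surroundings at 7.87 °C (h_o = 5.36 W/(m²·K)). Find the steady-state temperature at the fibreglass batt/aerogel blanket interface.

Series thermal resistances, inner to outer:
  R_conv,in = 1/(4πr²h) = 1/(4π·2.04²·344) = 5.559×10^-5 K/W
  R_copper = (1/2.04 − 1/2.08)/(4πk) = 0.009427/(4π·349) = 2.149×10^-6 K/W
  R_fibreglass batt = (1/2.08 − 1/2.80)/(4πk) = 0.1236/(4π·0.0414) = 0.2376 K/W
  R_aerogel blanket = (1/2.80 − 1/3.15)/(4πk) = 0.03968/(4π·0.0153) = 0.2064 K/W
  R_conv,out = 1/(4πr²h) = 1/(4π·3.15²·5.36) = 0.001496 K/W
ΣR = 5.559×10^-5 + 2.149×10^-6 + 0.2376 + 0.2064 + 0.001496 = 0.4456 K/W
Q = ΔT/ΣR = (42.5 °C − 7.87 °C)/0.4456 = 77.72 W
From the inner boundary to the fibreglass batt/aerogel blanket interface, ΣR_partial = 0.2377 K/W.
T_interface = T_in − Q·ΣR_partial = 42.5 °C − (77.72)(0.2377) = 24.0 °C

T = 24.0 °C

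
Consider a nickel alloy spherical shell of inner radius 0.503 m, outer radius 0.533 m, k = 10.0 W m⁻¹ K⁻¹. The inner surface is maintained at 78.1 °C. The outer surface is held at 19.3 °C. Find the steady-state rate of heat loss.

Q = 66000 W

Q = 4πk·ΔT/(1/r₁ − 1/r₂) = 4π × 10.0 × 58.8 / (1/0.503 − 1/0.533) = 66000 W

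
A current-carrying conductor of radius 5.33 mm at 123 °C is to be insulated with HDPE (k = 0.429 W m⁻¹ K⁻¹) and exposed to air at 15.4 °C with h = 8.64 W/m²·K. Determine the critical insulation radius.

For a cylinder, r_cr = k_ins/h = 0.429/8.64 = 0.0497 m = 4.97 cm

r_cr = 4.97 cm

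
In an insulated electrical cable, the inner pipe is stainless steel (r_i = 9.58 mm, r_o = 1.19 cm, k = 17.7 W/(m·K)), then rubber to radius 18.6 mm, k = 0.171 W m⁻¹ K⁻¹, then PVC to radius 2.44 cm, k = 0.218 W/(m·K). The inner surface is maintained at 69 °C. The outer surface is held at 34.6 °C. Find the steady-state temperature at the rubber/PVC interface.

T = 45.7 °C

Treat each layer as a resistance in series:
  R'_stainless steel = ln(0.0119/0.00958)/(2πk) = 0.2169/(2π·17.7) = 0.001950 m·K/W
  R'_rubber = ln(0.0186/0.0119)/(2πk) = 0.4466/(2π·0.171) = 0.4157 m·K/W
  R'_PVC = ln(0.0244/0.0186)/(2πk) = 0.2714/(2π·0.218) = 0.1982 m·K/W
ΣR = 0.001950 + 0.4157 + 0.1982 = 0.6159 m·K/W
Q' = ΔT/ΣR = (69 °C − 34.6 °C)/0.6159 = 55.85 W/m
From the inner boundary to the rubber/PVC interface, ΣR_partial = 0.4177 m·K/W.
T_interface = T_in − Q'·ΣR_partial = 69 °C − (55.85)(0.4177) = 45.7 °C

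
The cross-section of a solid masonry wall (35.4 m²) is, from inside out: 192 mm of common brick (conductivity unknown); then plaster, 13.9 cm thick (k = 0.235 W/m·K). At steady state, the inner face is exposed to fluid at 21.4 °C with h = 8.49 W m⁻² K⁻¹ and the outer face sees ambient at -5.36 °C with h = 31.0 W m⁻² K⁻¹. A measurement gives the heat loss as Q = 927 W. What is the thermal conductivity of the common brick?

ΣR = ΔT/Q = |21.4 − -5.36|/927 = 0.02887 K/W
Known resistances:
  R_conv,in = 1/(hA) = 1/(8.49·35.4) = 0.003327 K/W
  R_plaster = L/(kA) = 0.139/(0.235·35.4) = 0.01671 K/W
  R_conv,out = 1/(hA) = 1/(31.0·35.4) = 9.112×10^-4 K/W
R_common brick = ΣR − ΣR_known = 0.02887 − 0.02095 = 0.007920 K/W
L/(kA) = 0.007920 ⇒ k = 0.192/(0.007920·35.4) = 0.685 W/m·K

k = 0.685 W/m·K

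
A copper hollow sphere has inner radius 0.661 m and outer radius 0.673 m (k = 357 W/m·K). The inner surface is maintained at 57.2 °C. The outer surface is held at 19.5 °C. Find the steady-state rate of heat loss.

Q = 6.27×10^6 W

Q = 4πk·ΔT/(1/r₁ − 1/r₂) = 4π × 357 × 37.7 / (1/0.661 − 1/0.673) = 6.27×10^6 W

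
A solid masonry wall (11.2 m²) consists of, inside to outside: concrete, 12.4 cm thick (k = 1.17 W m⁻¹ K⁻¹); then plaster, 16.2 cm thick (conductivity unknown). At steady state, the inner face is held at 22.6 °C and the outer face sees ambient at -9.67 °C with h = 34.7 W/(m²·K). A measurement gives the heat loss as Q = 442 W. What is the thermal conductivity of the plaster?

ΣR = ΔT/Q = |22.6 − -9.67|/442 = 0.07301 K/W
Known resistances:
  R_concrete = L/(kA) = 0.124/(1.17·11.2) = 0.009463 K/W
  R_conv,out = 1/(hA) = 1/(34.7·11.2) = 0.002573 K/W
R_plaster = ΣR − ΣR_known = 0.07301 − 0.01204 = 0.06097 K/W
L/(kA) = 0.06097 ⇒ k = 0.162/(0.06097·11.2) = 0.237 W/m·K

k = 0.237 W/m·K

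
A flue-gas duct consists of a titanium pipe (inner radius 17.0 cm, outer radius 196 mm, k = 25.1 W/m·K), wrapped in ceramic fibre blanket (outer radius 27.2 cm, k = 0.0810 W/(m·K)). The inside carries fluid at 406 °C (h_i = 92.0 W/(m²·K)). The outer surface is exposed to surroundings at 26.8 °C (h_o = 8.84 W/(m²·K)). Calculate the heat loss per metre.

Q' = 526 W/m

Resistance network (inner→outer):
  R'_conv,in = 1/(2πr h) = 1/(2π·0.170·92.0) = 0.01018 m·K/W
  R'_titanium = ln(0.196/0.170)/(2πk) = 0.1423/(2π·25.1) = 9.024×10^-4 m·K/W
  R'_ceramic fibre blanket = ln(0.272/0.196)/(2πk) = 0.3277/(2π·0.0810) = 0.6439 m·K/W
  R'_conv,out = 1/(2πr h) = 1/(2π·0.272·8.84) = 0.06619 m·K/W
ΣR = 0.01018 + 9.024×10^-4 + 0.6439 + 0.06619 = 0.7212 m·K/W
Q' = ΔT/ΣR = (406 °C − 26.8 °C)/0.7212 = 526 W/m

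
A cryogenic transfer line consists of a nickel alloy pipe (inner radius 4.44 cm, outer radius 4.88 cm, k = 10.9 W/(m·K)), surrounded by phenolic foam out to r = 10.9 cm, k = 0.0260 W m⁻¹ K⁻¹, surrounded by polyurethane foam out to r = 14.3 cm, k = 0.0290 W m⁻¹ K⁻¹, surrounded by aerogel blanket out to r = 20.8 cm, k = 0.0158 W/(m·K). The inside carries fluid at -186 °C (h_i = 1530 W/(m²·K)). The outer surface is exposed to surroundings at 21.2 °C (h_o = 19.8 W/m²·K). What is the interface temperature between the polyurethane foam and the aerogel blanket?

T = -56.1 °C

Treat each layer as a resistance in series:
  R'_conv,in = 1/(2πr h) = 1/(2π·0.0444·1530) = 0.002343 m·K/W
  R'_nickel alloy = ln(0.0488/0.0444)/(2πk) = 0.09449/(2π·10.9) = 0.001380 m·K/W
  R'_phenolic foam = ln(0.109/0.0488)/(2πk) = 0.8036/(2π·0.0260) = 4.919 m·K/W
  R'_polyurethane foam = ln(0.143/0.109)/(2πk) = 0.2715/(2π·0.0290) = 1.490 m·K/W
  R'_aerogel blanket = ln(0.208/0.143)/(2πk) = 0.3747/(2π·0.0158) = 3.774 m·K/W
  R'_conv,out = 1/(2πr h) = 1/(2π·0.208·19.8) = 0.03864 m·K/W
ΣR = 0.002343 + 0.001380 + 4.919 + 1.490 + 3.774 + 0.03864 = 10.23 m·K/W
Q' = ΔT/ΣR = (-186 °C − 21.2 °C)/10.23 = -20.25 W/m
From the inner boundary to the polyurethane foam/aerogel blanket interface, ΣR_partial = 6.413 m·K/W.
T_interface = T_in − Q'·ΣR_partial = -186 °C − (-20.25)(6.413) = -56.1 °C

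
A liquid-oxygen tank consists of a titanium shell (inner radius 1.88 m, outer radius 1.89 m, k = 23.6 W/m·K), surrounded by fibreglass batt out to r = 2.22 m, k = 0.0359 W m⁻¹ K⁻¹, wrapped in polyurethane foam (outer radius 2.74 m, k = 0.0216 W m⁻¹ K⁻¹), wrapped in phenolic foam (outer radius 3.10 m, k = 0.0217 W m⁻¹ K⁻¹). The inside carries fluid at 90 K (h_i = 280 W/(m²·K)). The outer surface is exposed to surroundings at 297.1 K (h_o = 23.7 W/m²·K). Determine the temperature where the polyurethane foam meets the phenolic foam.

T = 247.1 K

Treat each layer as a resistance in series:
  R_conv,in = 1/(4πr²h) = 1/(4π·1.88²·280) = 8.041×10^-5 K/W
  R_titanium = (1/1.88 − 1/1.89)/(4πk) = 0.002814/(4π·23.6) = 9.490×10^-6 K/W
  R_fibreglass batt = (1/1.89 − 1/2.22)/(4πk) = 0.07865/(4π·0.0359) = 0.1743 K/W
  R_polyurethane foam = (1/2.22 − 1/2.74)/(4πk) = 0.08549/(4π·0.0216) = 0.3149 K/W
  R_phenolic foam = (1/2.74 − 1/3.10)/(4πk) = 0.04238/(4π·0.0217) = 0.1554 K/W
  R_conv,out = 1/(4πr²h) = 1/(4π·3.10²·23.7) = 3.494×10^-4 K/W
ΣR = 8.041×10^-5 + 9.490×10^-6 + 0.1743 + 0.3149 + 0.1554 + 3.494×10^-4 = 0.6450 K/W
Q = ΔT/ΣR = (90 K − 297.1 K)/0.6450 = -321.1 W
From the inner boundary to the polyurethane foam/phenolic foam interface, ΣR_partial = 0.4893 K/W.
T_interface = T_in − Q·ΣR_partial = 90 K − (-321.1)(0.4893) = 247.1 K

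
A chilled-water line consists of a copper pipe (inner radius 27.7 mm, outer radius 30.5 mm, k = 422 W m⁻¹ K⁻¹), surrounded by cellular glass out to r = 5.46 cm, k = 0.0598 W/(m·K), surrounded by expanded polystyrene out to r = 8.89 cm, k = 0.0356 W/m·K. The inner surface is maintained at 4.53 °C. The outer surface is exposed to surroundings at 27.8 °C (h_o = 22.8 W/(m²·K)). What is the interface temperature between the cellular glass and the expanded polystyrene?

Series thermal resistances, inner to outer:
  R'_copper = ln(0.0305/0.0277)/(2πk) = 0.09629/(2π·422) = 3.632×10^-5 m·K/W
  R'_cellular glass = ln(0.0546/0.0305)/(2πk) = 0.5823/(2π·0.0598) = 1.550 m·K/W
  R'_expanded polystyrene = ln(0.0889/0.0546)/(2πk) = 0.4875/(2π·0.0356) = 2.179 m·K/W
  R'_conv,out = 1/(2πr h) = 1/(2π·0.0889·22.8) = 0.07852 m·K/W
ΣR = 3.632×10^-5 + 1.550 + 2.179 + 0.07852 = 3.808 m·K/W
Q' = ΔT/ΣR = (4.53 °C − 27.8 °C)/3.808 = -6.111 W/m
From the inner boundary to the cellular glass/expanded polystyrene interface, ΣR_partial = 1.550 m·K/W.
T_interface = T_in − Q'·ΣR_partial = 4.53 °C − (-6.111)(1.550) = 14.0 °C

T = 14.0 °C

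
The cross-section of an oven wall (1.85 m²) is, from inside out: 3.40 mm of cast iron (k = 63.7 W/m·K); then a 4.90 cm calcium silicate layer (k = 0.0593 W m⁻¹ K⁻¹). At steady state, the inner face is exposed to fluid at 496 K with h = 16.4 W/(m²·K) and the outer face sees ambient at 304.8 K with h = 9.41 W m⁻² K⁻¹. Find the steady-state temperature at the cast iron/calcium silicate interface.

Treat each layer as a resistance in series:
  R_conv,in = 1/(hA) = 1/(16.4·1.85) = 0.03296 K/W
  R_cast iron = L/(kA) = 0.00340/(63.7·1.85) = 2.885×10^-5 K/W
  R_calcium silicate = L/(kA) = 0.0490/(0.0593·1.85) = 0.4467 K/W
  R_conv,out = 1/(hA) = 1/(9.41·1.85) = 0.05744 K/W
ΣR = 0.03296 + 2.885×10^-5 + 0.4467 + 0.05744 = 0.5371 K/W
Q = ΔT/ΣR = (496 K − 304.8 K)/0.5371 = 356.0 W
From the inner boundary to the cast iron/calcium silicate interface, ΣR_partial = 0.03299 K/W.
T_interface = T_in − Q·ΣR_partial = 496 K − (356.0)(0.03299) = 484 K

T = 484 K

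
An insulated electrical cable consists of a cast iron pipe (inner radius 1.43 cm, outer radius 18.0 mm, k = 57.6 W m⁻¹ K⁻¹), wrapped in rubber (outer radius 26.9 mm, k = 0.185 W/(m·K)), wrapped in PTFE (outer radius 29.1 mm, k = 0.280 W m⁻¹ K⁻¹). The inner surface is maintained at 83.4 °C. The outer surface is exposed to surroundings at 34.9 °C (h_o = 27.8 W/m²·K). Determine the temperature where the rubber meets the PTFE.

T = 54.8 °C

Treat each layer as a resistance in series:
  R'_cast iron = ln(0.0180/0.0143)/(2πk) = 0.2301/(2π·57.6) = 6.358×10^-4 m·K/W
  R'_rubber = ln(0.0269/0.0180)/(2πk) = 0.4018/(2π·0.185) = 0.3456 m·K/W
  R'_PTFE = ln(0.0291/0.0269)/(2πk) = 0.07861/(2π·0.280) = 0.04468 m·K/W
  R'_conv,out = 1/(2πr h) = 1/(2π·0.0291·27.8) = 0.1967 m·K/W
ΣR = 6.358×10^-4 + 0.3456 + 0.04468 + 0.1967 = 0.5876 m·K/W
Q' = ΔT/ΣR = (83.4 °C − 34.9 °C)/0.5876 = 82.54 W/m
From the inner boundary to the rubber/PTFE interface, ΣR_partial = 0.3462 m·K/W.
T_interface = T_in − Q'·ΣR_partial = 83.4 °C − (82.54)(0.3462) = 54.8 °C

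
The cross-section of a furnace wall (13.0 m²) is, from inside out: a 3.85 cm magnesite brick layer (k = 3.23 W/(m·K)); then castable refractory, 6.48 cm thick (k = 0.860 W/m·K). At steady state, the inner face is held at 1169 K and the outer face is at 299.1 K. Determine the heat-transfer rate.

Series thermal resistances, inner to outer:
  R_magnesite brick = L/(kA) = 0.0385/(3.23·13.0) = 9.169×10^-4 K/W
  R_castable refractory = L/(kA) = 0.0648/(0.860·13.0) = 0.005796 K/W
ΣR = 9.169×10^-4 + 0.005796 = 0.006713 K/W
Q = ΔT/ΣR = (1169 K − 299.1 K)/0.006713 = 1.30×10^5 W

Q = 130 kW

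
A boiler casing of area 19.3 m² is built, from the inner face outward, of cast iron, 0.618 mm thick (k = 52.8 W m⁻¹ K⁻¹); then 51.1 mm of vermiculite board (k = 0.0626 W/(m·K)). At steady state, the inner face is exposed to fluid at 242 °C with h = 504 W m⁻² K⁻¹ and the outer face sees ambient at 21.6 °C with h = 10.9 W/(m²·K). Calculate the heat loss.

Resistance network (inner→outer):
  R_conv,in = 1/(hA) = 1/(504·19.3) = 1.028×10^-4 K/W
  R_cast iron = L/(kA) = 6.18×10^-4/(52.8·19.3) = 6.065×10^-7 K/W
  R_vermiculite board = L/(kA) = 0.0511/(0.0626·19.3) = 0.04230 K/W
  R_conv,out = 1/(hA) = 1/(10.9·19.3) = 0.004754 K/W
ΣR = 1.028×10^-4 + 6.065×10^-7 + 0.04230 + 0.004754 = 0.04716 K/W
Q = ΔT/ΣR = (242 °C − 21.6 °C)/0.04716 = 4670 W

Q = 4.67 kW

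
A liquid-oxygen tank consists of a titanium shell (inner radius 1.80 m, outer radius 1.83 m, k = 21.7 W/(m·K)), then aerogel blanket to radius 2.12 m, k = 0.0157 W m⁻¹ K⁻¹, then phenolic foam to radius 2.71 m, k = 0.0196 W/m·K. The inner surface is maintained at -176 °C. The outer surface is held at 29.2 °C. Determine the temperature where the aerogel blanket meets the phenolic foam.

T = -78.3 °C

Treat each layer as a resistance in series:
  R_titanium = (1/1.80 − 1/1.83)/(4πk) = 0.009107/(4π·21.7) = 3.340×10^-5 K/W
  R_aerogel blanket = (1/1.83 − 1/2.12)/(4πk) = 0.07475/(4π·0.0157) = 0.3789 K/W
  R_phenolic foam = (1/2.12 − 1/2.71)/(4πk) = 0.1027/(4π·0.0196) = 0.4169 K/W
ΣR = 3.340×10^-5 + 0.3789 + 0.4169 = 0.7958 K/W
Q = ΔT/ΣR = (-176 °C − 29.2 °C)/0.7958 = -257.9 W
From the inner boundary to the aerogel blanket/phenolic foam interface, ΣR_partial = 0.3789 K/W.
T_interface = T_in − Q·ΣR_partial = -176 °C − (-257.9)(0.3789) = -78.3 °C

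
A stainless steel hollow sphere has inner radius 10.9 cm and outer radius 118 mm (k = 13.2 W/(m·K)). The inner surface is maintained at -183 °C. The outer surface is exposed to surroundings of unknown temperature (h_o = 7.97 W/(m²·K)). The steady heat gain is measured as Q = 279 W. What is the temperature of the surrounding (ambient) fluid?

Series resistances:
  R_stainless steel = (1/0.109 − 1/0.118)/(4πk) = 0.6997/(4π·13.2) = 0.004218 K/W
  R_conv,out = 1/(4πr²h) = 1/(4π·0.118²·7.97) = 0.7171 K/W
ΣR = 0.7213 K/W
ΔT = Q·ΣR = 279 × 0.7213 = 201.2 K
Heat flows inward, so T_out = T_in + ΔT = -183 + 201.2 = 18.2 °C

T_out = 18.2 °C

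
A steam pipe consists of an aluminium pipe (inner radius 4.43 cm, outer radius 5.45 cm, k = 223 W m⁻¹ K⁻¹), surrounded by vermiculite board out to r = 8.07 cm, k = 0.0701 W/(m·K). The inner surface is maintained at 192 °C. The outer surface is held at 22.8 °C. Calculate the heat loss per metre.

Resistance network (inner→outer):
  R'_aluminium = ln(0.0545/0.0443)/(2πk) = 0.2072/(2π·223) = 1.479×10^-4 m·K/W
  R'_vermiculite board = ln(0.0807/0.0545)/(2πk) = 0.3925/(2π·0.0701) = 0.8912 m·K/W
ΣR = 1.479×10^-4 + 0.8912 = 0.8913 m·K/W
Q' = ΔT/ΣR = (192 °C − 22.8 °C)/0.8913 = 190 W/m

Q' = 190 W/m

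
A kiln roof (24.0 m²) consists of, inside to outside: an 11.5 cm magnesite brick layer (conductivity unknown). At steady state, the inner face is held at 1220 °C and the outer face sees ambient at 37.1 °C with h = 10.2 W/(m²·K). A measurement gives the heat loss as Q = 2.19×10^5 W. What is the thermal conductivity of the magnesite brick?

k = 3.64 W/m·K

ΣR = ΔT/Q = |1220 − 37.1|/2.19×10^5 = 0.005401 K/W
Known resistances:
  R_conv,out = 1/(hA) = 1/(10.2·24.0) = 0.004085 K/W
R_magnesite brick = ΣR − ΣR_known = 0.005401 − 0.004085 = 0.001316 K/W
L/(kA) = 0.001316 ⇒ k = 0.115/(0.001316·24.0) = 3.64 W/m·K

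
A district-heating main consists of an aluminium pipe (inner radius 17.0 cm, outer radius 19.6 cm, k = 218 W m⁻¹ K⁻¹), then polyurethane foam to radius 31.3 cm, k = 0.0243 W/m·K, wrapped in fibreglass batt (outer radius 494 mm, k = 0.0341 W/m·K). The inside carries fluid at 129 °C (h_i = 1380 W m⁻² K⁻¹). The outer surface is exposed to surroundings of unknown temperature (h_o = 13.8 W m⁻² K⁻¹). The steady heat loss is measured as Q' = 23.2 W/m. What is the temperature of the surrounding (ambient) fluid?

T_out = 7.9 °C

Sum the resistances:
  R'_conv,in = 1/(2πr h) = 1/(2π·0.170·1380) = 6.784×10^-4 m·K/W
  R'_aluminium = ln(0.196/0.170)/(2πk) = 0.1423/(2π·218) = 1.039×10^-4 m·K/W
  R'_polyurethane foam = ln(0.313/0.196)/(2πk) = 0.4681/(2π·0.0243) = 3.066 m·K/W
  R'_fibreglass batt = ln(0.494/0.313)/(2πk) = 0.4563/(2π·0.0341) = 2.130 m·K/W
  R'_conv,out = 1/(2πr h) = 1/(2π·0.494·13.8) = 0.02335 m·K/W
ΣR = 5.220 m·K/W
ΔT = Q'·ΣR = 23.2 × 5.220 = 121.1 K
Heat flows outward, so T_out = T_in − ΔT = 129 − 121.1 = 7.9 °C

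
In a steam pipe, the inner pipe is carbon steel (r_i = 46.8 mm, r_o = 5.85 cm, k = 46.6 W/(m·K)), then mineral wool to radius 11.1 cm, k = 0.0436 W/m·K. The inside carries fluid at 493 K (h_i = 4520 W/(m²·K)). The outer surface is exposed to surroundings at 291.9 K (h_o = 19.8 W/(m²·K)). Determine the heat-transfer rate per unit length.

Q' = 83.4 W/m

Treat each layer as a resistance in series:
  R'_conv,in = 1/(2πr h) = 1/(2π·0.0468·4520) = 7.524×10^-4 m·K/W
  R'_carbon steel = ln(0.0585/0.0468)/(2πk) = 0.2231/(2π·46.6) = 7.621×10^-4 m·K/W
  R'_mineral wool = ln(0.111/0.0585)/(2πk) = 0.6405/(2π·0.0436) = 2.338 m·K/W
  R'_conv,out = 1/(2πr h) = 1/(2π·0.111·19.8) = 0.07242 m·K/W
ΣR = 7.524×10^-4 + 7.621×10^-4 + 2.338 + 0.07242 = 2.412 m·K/W
Q' = ΔT/ΣR = (493 K − 291.9 K)/2.412 = 83.4 W/m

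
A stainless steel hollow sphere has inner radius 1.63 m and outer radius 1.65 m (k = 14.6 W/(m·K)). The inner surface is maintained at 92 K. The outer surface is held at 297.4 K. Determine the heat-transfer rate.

Q = 4πk·ΔT/(1/r₁ − 1/r₂) = 4π × 14.6 × 205.4 / (1/1.63 − 1/1.65) = 5.07×10^6 W

Q = 5.07×10^6 W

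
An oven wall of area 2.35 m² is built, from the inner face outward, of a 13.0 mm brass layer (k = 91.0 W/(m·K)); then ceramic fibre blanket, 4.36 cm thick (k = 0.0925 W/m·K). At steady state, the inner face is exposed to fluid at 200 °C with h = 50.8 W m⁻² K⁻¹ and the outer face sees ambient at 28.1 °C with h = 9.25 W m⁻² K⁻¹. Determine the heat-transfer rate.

Q = 674 W

Resistance network (inner→outer):
  R_conv,in = 1/(hA) = 1/(50.8·2.35) = 0.008377 K/W
  R_brass = L/(kA) = 0.0130/(91.0·2.35) = 6.079×10^-5 K/W
  R_ceramic fibre blanket = L/(kA) = 0.0436/(0.0925·2.35) = 0.2006 K/W
  R_conv,out = 1/(hA) = 1/(9.25·2.35) = 0.04600 K/W
ΣR = 0.008377 + 6.079×10^-5 + 0.2006 + 0.04600 = 0.2550 K/W
Q = ΔT/ΣR = (200 °C − 28.1 °C)/0.2550 = 674 W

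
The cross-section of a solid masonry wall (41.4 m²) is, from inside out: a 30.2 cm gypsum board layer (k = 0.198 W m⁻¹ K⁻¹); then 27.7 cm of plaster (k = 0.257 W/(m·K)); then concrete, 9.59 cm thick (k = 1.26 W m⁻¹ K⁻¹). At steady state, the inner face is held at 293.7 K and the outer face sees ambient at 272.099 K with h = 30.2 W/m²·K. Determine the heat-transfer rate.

Q = 330 W

Series thermal resistances, inner to outer:
  R_gypsum board = L/(kA) = 0.302/(0.198·41.4) = 0.03684 K/W
  R_plaster = L/(kA) = 0.277/(0.257·41.4) = 0.02603 K/W
  R_concrete = L/(kA) = 0.0959/(1.26·41.4) = 0.001838 K/W
  R_conv,out = 1/(hA) = 1/(30.2·41.4) = 7.998×10^-4 K/W
ΣR = 0.03684 + 0.02603 + 0.001838 + 7.998×10^-4 = 0.06551 K/W
Q = ΔT/ΣR = (293.7 K − 272.099 K)/0.06551 = 330 W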